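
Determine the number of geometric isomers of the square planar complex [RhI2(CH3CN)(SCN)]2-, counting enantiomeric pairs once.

A square has two trans pairs of vertices; adjacent vertices are cis.
There are 2 geometric isomers: I cis; I trans.

2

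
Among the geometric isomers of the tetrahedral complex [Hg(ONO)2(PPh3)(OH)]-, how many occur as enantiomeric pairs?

Only one geometric arrangement is possible.

0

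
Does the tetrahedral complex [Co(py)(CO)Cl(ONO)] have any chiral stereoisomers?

In a tetrahedral complex all four positions are equivalent and every pair of ligands is adjacent — there is no cis/trans distinction.
Only one geometric arrangement is possible; it has no improper symmetry element, so it exists as a pair of enantiomers (2 stereoisomers).

yes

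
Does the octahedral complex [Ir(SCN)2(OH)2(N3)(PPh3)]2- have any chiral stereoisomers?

yes

An octahedron has six vertices in three trans pairs; every non-trans pair is cis.
The distinct arrangements are (6 in all): SCN trans, OH cis; SCN cis, OH cis (3 arrangements, 2 chiral); SCN trans, OH trans; SCN cis, OH trans.
Of these, 2 lack any improper symmetry element and so occur as enantiomeric pairs, giving 6 + 2 = 8 stereoisomers in total.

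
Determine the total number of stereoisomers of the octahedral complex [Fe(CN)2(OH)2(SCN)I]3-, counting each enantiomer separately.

8

Systematic placement gives 6 geometric isomers: CN trans, OH cis; CN trans, OH trans; CN cis, OH cis (3 arrangements, 2 chiral); CN cis, OH trans.
Of these, 2 lack any improper symmetry element and so occur as enantiomeric pairs, giving 6 + 2 = 8 stereoisomers in total.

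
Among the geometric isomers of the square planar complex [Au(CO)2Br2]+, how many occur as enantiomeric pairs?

A square has two trans pairs of vertices; adjacent vertices are cis.
The distinct arrangements are (2 in all): CO cis; CO trans.
Each arrangement has an internal mirror plane or centre of symmetry, so none is chiral.

0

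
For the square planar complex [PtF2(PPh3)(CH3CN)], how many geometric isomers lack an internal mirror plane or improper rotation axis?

Systematic placement gives 2 geometric isomers: F cis; F trans.
Each arrangement has an internal mirror plane or centre of symmetry, so none is chiral.

0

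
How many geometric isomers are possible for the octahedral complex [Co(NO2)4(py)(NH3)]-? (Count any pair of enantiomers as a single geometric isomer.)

2

An octahedron has six vertices in three trans pairs; every non-trans pair is cis.
Systematic placement gives 2 geometric isomers: py and NH3 mutually cis; py and NH3 mutually trans.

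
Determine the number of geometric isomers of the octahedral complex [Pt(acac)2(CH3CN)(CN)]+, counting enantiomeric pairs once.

The six octahedral sites form three mutually perpendicular trans pairs.
Each acac is bidentate and must span two cis positions.
The distinct arrangements are (2 in all): CH3CN and CN mutually trans; CH3CN and CN mutually cis (chiral).

2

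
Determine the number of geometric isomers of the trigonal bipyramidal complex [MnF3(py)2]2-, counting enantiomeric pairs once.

3

In a trigonal bipyramid the two axial positions differ from the three equatorial ones.
Systematic placement gives 3 geometric isomers: py both equatorial; py one axial, one equatorial; py both axial.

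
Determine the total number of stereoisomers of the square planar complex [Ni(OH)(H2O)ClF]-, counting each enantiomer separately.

3

A square has two trans pairs of vertices; adjacent vertices are cis.
Working through the distinct placements yields 3 geometric isomers: (Cl/H2O trans, F/OH trans); (Cl/OH trans, F/H2O trans); (Cl/F trans, H2O/OH trans).
Each arrangement has an internal mirror plane or centre of symmetry, so none is chiral.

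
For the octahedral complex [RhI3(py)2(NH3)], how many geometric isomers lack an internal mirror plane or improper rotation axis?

Systematic placement gives 3 geometric isomers: I mer, py trans; I mer, py cis; I fac, py cis.
Each arrangement has an internal mirror plane or centre of symmetry, so none is chiral.

0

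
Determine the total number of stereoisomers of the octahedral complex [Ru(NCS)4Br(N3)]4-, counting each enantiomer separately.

2

An octahedron has six vertices in three trans pairs; every non-trans pair is cis.
The distinct arrangements are (2 in all): Br and N3 mutually trans; Br and N3 mutually cis.
Each arrangement has an internal mirror plane or centre of symmetry, so none is chiral.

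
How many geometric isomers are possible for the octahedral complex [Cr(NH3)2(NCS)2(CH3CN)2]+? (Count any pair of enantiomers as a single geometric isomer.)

5

There are 5 geometric isomers: NH3 trans, NCS trans, CH3CN trans; NH3 cis, NCS cis, CH3CN trans; NH3 trans, NCS cis, CH3CN cis; NH3 cis, NCS cis, CH3CN cis (chiral); NH3 cis, NCS trans, CH3CN cis.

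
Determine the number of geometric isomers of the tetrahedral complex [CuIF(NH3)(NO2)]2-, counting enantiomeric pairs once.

All four vertices of a tetrahedron are equivalent and mutually adjacent, so cis/trans isomerism cannot arise.
Only one geometric arrangement is possible; it has no improper symmetry element, so it exists as a pair of enantiomers (2 stereoisomers).

1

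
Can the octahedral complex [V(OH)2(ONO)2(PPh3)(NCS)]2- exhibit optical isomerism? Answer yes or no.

yes

An octahedron has six vertices in three trans pairs; every non-trans pair is cis.
There are 6 geometric isomers: OH cis, ONO cis (3 arrangements, 2 chiral); OH cis, ONO trans; OH trans, ONO cis; OH trans, ONO trans.
Of these, 2 lack any improper symmetry element and so occur as enantiomeric pairs, giving 6 + 2 = 8 stereoisomers in total.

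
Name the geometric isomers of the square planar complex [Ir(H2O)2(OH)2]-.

cis and trans

In a square planar complex each vertex has one trans partner and two cis neighbours.
Systematic placement gives 2 geometric isomers: H2O cis; H2O trans.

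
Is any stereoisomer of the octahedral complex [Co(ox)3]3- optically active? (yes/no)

yes

Each ox is bidentate and must span two cis positions.
Only one geometric arrangement is possible; it has no improper symmetry element, so it exists as a pair of enantiomers (2 stereoisomers).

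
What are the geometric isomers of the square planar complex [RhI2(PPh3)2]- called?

cis and trans

A square has two trans pairs of vertices; adjacent vertices are cis.
There are 2 geometric isomers: I cis; I trans.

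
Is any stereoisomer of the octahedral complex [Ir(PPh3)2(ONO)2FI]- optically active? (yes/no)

yes

Working through the distinct placements yields 6 geometric isomers: PPh3 trans, ONO trans; PPh3 cis, ONO cis (3 arrangements, 2 chiral); PPh3 trans, ONO cis; PPh3 cis, ONO trans.
Of these, 2 lack any improper symmetry element and so occur as enantiomeric pairs, giving 6 + 2 = 8 stereoisomers in total.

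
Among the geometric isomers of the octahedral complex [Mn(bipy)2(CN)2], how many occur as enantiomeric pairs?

Each bipy is bidentate and must span two cis positions.
There are 2 geometric isomers: CN trans; CN cis (chiral).
One of these lacks any improper symmetry element and so occurs as an enantiomeric pair, giving 2 + 1 = 3 stereoisomers in total.

1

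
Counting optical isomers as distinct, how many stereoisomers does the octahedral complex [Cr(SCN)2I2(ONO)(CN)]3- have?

8

Systematic placement gives 6 geometric isomers: SCN trans, I cis; SCN cis, I cis (3 arrangements, 2 chiral); SCN trans, I trans; SCN cis, I trans.
Of these, 2 lack any improper symmetry element and so occur as enantiomeric pairs, giving 6 + 2 = 8 stereoisomers in total.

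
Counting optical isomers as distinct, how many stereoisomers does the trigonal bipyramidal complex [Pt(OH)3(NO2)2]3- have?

3

A trigonal bipyramid has two axial and three equatorial sites, which are chemically inequivalent.
Working through the distinct placements yields 3 geometric isomers: NO2 both axial; NO2 one axial, one equatorial; NO2 both equatorial.
Each arrangement has an internal mirror plane or centre of symmetry, so none is chiral.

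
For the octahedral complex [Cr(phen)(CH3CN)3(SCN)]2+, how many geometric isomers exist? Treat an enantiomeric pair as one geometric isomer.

In an octahedral complex each vertex has one trans partner and four cis neighbours.
Each phen is bidentate and must span two cis positions.
Systematic placement gives 2 geometric isomers: CH3CN mer; CH3CN fac.

2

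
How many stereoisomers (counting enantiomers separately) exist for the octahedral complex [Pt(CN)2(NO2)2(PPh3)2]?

In an octahedral complex each vertex has one trans partner and four cis neighbours.
The distinct arrangements are (5 in all): CN trans, NO2 trans, PPh3 trans; CN trans, NO2 cis, PPh3 cis; CN cis, NO2 cis, PPh3 trans; CN cis, NO2 cis, PPh3 cis (chiral); CN cis, NO2 trans, PPh3 cis.
One of these lacks any improper symmetry element and so occurs as an enantiomeric pair, giving 5 + 1 = 6 stereoisomers in total.

6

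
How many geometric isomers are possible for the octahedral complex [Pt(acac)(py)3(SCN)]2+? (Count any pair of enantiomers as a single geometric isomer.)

2

Each acac is bidentate and must span two cis positions.
There are 2 geometric isomers: py mer; py fac.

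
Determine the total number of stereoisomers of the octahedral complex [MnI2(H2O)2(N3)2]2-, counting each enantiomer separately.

6

The six octahedral sites form three mutually perpendicular trans pairs.
Systematic placement gives 5 geometric isomers: I trans, H2O trans, N3 trans; I cis, H2O trans, N3 cis; I cis, H2O cis, N3 trans; I cis, H2O cis, N3 cis (chiral); I trans, H2O cis, N3 cis.
One of these lacks any improper symmetry element and so occurs as an enantiomeric pair, giving 5 + 1 = 6 stereoisomers in total.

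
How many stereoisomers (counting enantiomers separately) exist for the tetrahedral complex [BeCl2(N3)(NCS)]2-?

1

In a tetrahedral complex all four positions are equivalent and every pair of ligands is adjacent — there is no cis/trans distinction.
Only one geometric arrangement is possible.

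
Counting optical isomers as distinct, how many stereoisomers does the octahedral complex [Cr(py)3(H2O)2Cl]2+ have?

In an octahedral complex each vertex has one trans partner and four cis neighbours.
Working through the distinct placements yields 3 geometric isomers: py mer, H2O cis; py mer, H2O trans; py fac, H2O cis.
Each arrangement has an internal mirror plane or centre of symmetry, so none is chiral.

3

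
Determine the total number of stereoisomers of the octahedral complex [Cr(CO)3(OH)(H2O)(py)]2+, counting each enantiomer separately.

The six octahedral sites form three mutually perpendicular trans pairs.
The distinct arrangements are (4 in all): CO mer (3 arrangements); CO fac (chiral).
One of these lacks any improper symmetry element and so occurs as an enantiomeric pair, giving 4 + 1 = 5 stereoisomers in total.

5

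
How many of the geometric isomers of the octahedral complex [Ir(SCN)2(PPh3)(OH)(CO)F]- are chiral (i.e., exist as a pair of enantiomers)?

An octahedron has six vertices in three trans pairs; every non-trans pair is cis.
Systematic enumeration (placing each ligand type in turn and discarding arrangements equivalent by rotation or reflection) gives 9 geometric isomers.
Of these, 6 lack any improper symmetry element and so occur as enantiomeric pairs, giving 9 + 6 = 15 stereoisomers in total.

6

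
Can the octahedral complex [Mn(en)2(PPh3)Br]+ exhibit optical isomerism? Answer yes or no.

yes

In an octahedral complex each vertex has one trans partner and four cis neighbours.
Each en is bidentate and must span two cis positions.
Systematic placement gives 2 geometric isomers: PPh3 and Br mutually trans; PPh3 and Br mutually cis (chiral).
One of these lacks any improper symmetry element and so occurs as an enantiomeric pair, giving 2 + 1 = 3 stereoisomers in total.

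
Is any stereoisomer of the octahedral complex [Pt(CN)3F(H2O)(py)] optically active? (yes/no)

yes

In an octahedral complex each vertex has one trans partner and four cis neighbours.
Working through the distinct placements yields 4 geometric isomers: CN mer (3 arrangements); CN fac (chiral).
One of these lacks any improper symmetry element and so occurs as an enantiomeric pair, giving 4 + 1 = 5 stereoisomers in total.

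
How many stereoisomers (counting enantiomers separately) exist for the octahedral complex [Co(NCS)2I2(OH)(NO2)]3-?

8

In an octahedral complex each vertex has one trans partner and four cis neighbours.
There are 6 geometric isomers: NCS trans, I trans; NCS cis, I trans; NCS cis, I cis (3 arrangements, 2 chiral); NCS trans, I cis.
Of these, 2 lack any improper symmetry element and so occur as enantiomeric pairs, giving 6 + 2 = 8 stereoisomers in total.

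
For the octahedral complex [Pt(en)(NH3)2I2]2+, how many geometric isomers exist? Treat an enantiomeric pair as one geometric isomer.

An octahedron has six vertices in three trans pairs; every non-trans pair is cis.
Each en is bidentate and must span two cis positions.
Systematic placement gives 3 geometric isomers: NH3 cis, I trans; NH3 cis, I cis (chiral); NH3 trans, I cis.

3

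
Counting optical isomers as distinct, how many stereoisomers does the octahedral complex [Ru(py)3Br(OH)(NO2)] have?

5

There are 4 geometric isomers: py mer (3 arrangements); py fac (chiral).
One of these lacks any improper symmetry element and so occurs as an enantiomeric pair, giving 4 + 1 = 5 stereoisomers in total.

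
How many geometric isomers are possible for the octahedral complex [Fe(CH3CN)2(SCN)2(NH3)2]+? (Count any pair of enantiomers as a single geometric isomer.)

5

There are 5 geometric isomers: CH3CN trans, SCN trans, NH3 trans; CH3CN trans, SCN cis, NH3 cis; CH3CN cis, SCN trans, NH3 cis; CH3CN cis, SCN cis, NH3 cis (chiral); CH3CN cis, SCN cis, NH3 trans.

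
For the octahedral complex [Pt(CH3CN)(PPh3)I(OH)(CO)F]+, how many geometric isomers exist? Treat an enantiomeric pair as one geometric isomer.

An octahedron has six vertices in three trans pairs; every non-trans pair is cis.
Placing the ligands in turn and identifying arrangements related by rotation or reflection leaves 15 distinct geometric isomers.

15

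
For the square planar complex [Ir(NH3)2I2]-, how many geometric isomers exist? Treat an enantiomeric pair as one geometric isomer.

2

In a square planar complex each vertex has one trans partner and two cis neighbours.
Systematic placement gives 2 geometric isomers: NH3 cis; NH3 trans.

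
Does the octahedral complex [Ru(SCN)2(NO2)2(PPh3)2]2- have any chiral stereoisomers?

yes

An octahedron has six vertices in three trans pairs; every non-trans pair is cis.
Working through the distinct placements yields 5 geometric isomers: SCN trans, NO2 trans, PPh3 trans; SCN cis, NO2 trans, PPh3 cis; SCN trans, NO2 cis, PPh3 cis; SCN cis, NO2 cis, PPh3 cis (chiral); SCN cis, NO2 cis, PPh3 trans.
One of these lacks any improper symmetry element and so occurs as an enantiomeric pair, giving 5 + 1 = 6 stereoisomers in total.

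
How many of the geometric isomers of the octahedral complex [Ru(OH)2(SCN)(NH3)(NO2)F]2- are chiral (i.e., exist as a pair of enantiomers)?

Placing the ligands in turn and identifying arrangements related by rotation or reflection leaves 9 distinct geometric isomers.
Of these, 6 lack any improper symmetry element and so occur as enantiomeric pairs, giving 9 + 6 = 15 stereoisomers in total.

6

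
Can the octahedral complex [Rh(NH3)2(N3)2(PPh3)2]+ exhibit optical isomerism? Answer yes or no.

Systematic placement gives 5 geometric isomers: NH3 trans, N3 trans, PPh3 trans; NH3 cis, N3 trans, PPh3 cis; NH3 cis, N3 cis, PPh3 trans; NH3 cis, N3 cis, PPh3 cis (chiral); NH3 trans, N3 cis, PPh3 cis.
One of these lacks any improper symmetry element and so occurs as an enantiomeric pair, giving 5 + 1 = 6 stereoisomers in total.

yes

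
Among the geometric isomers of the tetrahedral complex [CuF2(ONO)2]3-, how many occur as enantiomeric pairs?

All four vertices of a tetrahedron are equivalent and mutually adjacent, so cis/trans isomerism cannot arise.
Only one geometric arrangement is possible.

0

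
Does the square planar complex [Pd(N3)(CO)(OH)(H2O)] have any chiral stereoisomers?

In a square planar complex each vertex has one trans partner and two cis neighbours.
Working through the distinct placements yields 3 geometric isomers: (CO/N3 trans, H2O/OH trans); (CO/OH trans, H2O/N3 trans); (CO/H2O trans, N3/OH trans).
Each arrangement has an internal mirror plane or centre of symmetry, so none is chiral.

no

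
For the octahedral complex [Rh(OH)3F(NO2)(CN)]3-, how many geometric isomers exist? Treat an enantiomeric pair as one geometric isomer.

4

There are 4 geometric isomers: OH mer (3 arrangements); OH fac (chiral).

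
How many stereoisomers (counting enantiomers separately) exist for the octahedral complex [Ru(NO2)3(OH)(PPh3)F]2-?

The six octahedral sites form three mutually perpendicular trans pairs.
Systematic placement gives 4 geometric isomers: NO2 mer (3 arrangements); NO2 fac (chiral).
One of these lacks any improper symmetry element and so occurs as an enantiomeric pair, giving 4 + 1 = 5 stereoisomers in total.

5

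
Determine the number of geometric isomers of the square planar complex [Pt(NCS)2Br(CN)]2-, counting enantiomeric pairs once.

A square has two trans pairs of vertices; adjacent vertices are cis.
There are 2 geometric isomers: NCS cis; NCS trans.

2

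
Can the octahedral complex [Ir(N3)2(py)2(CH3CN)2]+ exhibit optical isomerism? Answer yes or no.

The six octahedral sites form three mutually perpendicular trans pairs.
There are 5 geometric isomers: N3 trans, py trans, CH3CN trans; N3 cis, py cis, CH3CN trans; N3 cis, py trans, CH3CN cis; N3 cis, py cis, CH3CN cis (chiral); N3 trans, py cis, CH3CN cis.
One of these lacks any improper symmetry element and so occurs as an enantiomeric pair, giving 5 + 1 = 6 stereoisomers in total.

yes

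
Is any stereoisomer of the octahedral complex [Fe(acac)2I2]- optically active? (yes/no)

yes

An octahedron has six vertices in three trans pairs; every non-trans pair is cis.
Each acac is bidentate and must span two cis positions.
The distinct arrangements are (2 in all): I trans; I cis (chiral).
One of these lacks any improper symmetry element and so occurs as an enantiomeric pair, giving 2 + 1 = 3 stereoisomers in total.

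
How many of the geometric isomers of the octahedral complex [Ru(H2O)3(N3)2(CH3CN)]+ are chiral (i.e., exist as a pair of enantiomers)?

0

The six octahedral sites form three mutually perpendicular trans pairs.
Systematic placement gives 3 geometric isomers: H2O mer, N3 trans; H2O fac, N3 cis; H2O mer, N3 cis.
Each arrangement has an internal mirror plane or centre of symmetry, so none is chiral.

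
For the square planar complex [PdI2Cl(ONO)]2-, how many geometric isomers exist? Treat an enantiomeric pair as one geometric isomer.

2

A square has two trans pairs of vertices; adjacent vertices are cis.
There are 2 geometric isomers: I cis; I trans.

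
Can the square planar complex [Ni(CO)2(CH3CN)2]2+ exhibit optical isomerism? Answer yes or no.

In a square planar complex each vertex has one trans partner and two cis neighbours.
There are 2 geometric isomers: CO cis; CO trans.
Each arrangement has an internal mirror plane or centre of symmetry, so none is chiral.

no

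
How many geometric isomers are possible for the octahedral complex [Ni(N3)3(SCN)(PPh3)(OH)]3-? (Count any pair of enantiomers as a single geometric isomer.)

4

The six octahedral sites form three mutually perpendicular trans pairs.
The distinct arrangements are (4 in all): N3 mer (3 arrangements); N3 fac (chiral).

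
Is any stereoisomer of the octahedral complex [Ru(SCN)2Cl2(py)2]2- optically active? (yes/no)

In an octahedral complex each vertex has one trans partner and four cis neighbours.
There are 5 geometric isomers: SCN trans, Cl trans, py trans; SCN cis, Cl trans, py cis; SCN cis, Cl cis, py trans; SCN cis, Cl cis, py cis (chiral); SCN trans, Cl cis, py cis.
One of these lacks any improper symmetry element and so occurs as an enantiomeric pair, giving 5 + 1 = 6 stereoisomers in total.

yes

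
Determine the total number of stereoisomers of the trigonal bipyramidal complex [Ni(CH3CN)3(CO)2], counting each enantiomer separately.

3

In a trigonal bipyramid the two axial positions differ from the three equatorial ones.
Working through the distinct placements yields 3 geometric isomers: CO both equatorial; CO one axial, one equatorial; CO both axial.
Each arrangement has an internal mirror plane or centre of symmetry, so none is chiral.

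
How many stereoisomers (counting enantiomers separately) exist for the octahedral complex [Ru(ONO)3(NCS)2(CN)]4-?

3

Systematic placement gives 3 geometric isomers: ONO mer, NCS cis; ONO mer, NCS trans; ONO fac, NCS cis.
Each arrangement has an internal mirror plane or centre of symmetry, so none is chiral.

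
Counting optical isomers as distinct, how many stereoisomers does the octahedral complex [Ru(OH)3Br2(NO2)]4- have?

3

An octahedron has six vertices in three trans pairs; every non-trans pair is cis.
Working through the distinct placements yields 3 geometric isomers: OH mer, Br trans; OH mer, Br cis; OH fac, Br cis.
Each arrangement has an internal mirror plane or centre of symmetry, so none is chiral.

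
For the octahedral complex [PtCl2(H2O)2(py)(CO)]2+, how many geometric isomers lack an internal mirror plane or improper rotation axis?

In an octahedral complex each vertex has one trans partner and four cis neighbours.
There are 6 geometric isomers: Cl cis, H2O cis (3 arrangements, 2 chiral); Cl cis, H2O trans; Cl trans, H2O cis; Cl trans, H2O trans.
Of these, 2 lack any improper symmetry element and so occur as enantiomeric pairs, giving 6 + 2 = 8 stereoisomers in total.

2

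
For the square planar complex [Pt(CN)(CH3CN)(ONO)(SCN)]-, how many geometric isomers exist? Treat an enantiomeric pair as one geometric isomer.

3

In a square planar complex each vertex has one trans partner and two cis neighbours.
There are 3 geometric isomers: (CH3CN/ONO trans, CN/SCN trans); (CH3CN/SCN trans, CN/ONO trans); (CH3CN/CN trans, ONO/SCN trans).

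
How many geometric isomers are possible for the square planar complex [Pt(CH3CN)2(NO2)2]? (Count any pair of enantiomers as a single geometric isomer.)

In a square planar complex each vertex has one trans partner and two cis neighbours.
Working through the distinct placements yields 2 geometric isomers: CH3CN cis; CH3CN trans.

2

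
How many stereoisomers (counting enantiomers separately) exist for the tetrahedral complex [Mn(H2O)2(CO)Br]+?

In a tetrahedral complex all four positions are equivalent and every pair of ligands is adjacent — there is no cis/trans distinction.
Only one geometric arrangement is possible.

1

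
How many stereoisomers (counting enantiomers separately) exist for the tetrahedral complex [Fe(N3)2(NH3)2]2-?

In a tetrahedral complex all four positions are equivalent and every pair of ligands is adjacent — there is no cis/trans distinction.
Only one geometric arrangement is possible.

1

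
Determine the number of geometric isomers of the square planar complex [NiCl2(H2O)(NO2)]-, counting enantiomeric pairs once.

2

In a square planar complex each vertex has one trans partner and two cis neighbours.
The distinct arrangements are (2 in all): Cl cis; Cl trans.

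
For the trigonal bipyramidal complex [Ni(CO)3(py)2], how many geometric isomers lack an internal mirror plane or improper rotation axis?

0

In a trigonal bipyramid the two axial positions differ from the three equatorial ones.
Working through the distinct placements yields 3 geometric isomers: py both equatorial; py one axial, one equatorial; py both axial.
Each arrangement has an internal mirror plane or centre of symmetry, so none is chiral.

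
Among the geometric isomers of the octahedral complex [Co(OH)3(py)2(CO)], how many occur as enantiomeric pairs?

In an octahedral complex each vertex has one trans partner and four cis neighbours.
There are 3 geometric isomers: OH mer, py trans; OH fac, py cis; OH mer, py cis.
Each arrangement has an internal mirror plane or centre of symmetry, so none is chiral.

0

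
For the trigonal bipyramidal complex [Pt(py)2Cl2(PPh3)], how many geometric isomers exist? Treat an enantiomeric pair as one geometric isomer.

5

In a trigonal bipyramid the two axial positions differ from the three equatorial ones.
Systematic enumeration (placing each ligand type in turn and discarding arrangements equivalent by rotation or reflection) gives 5 geometric isomers.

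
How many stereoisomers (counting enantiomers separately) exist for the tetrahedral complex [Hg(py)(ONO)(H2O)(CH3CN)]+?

In a tetrahedral complex all four positions are equivalent and every pair of ligands is adjacent — there is no cis/trans distinction.
Only one geometric arrangement is possible; it has no improper symmetry element, so it exists as a pair of enantiomers (2 stereoisomers).

2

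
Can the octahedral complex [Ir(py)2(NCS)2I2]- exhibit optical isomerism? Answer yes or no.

In an octahedral complex each vertex has one trans partner and four cis neighbours.
Systematic placement gives 5 geometric isomers: py trans, NCS trans, I trans; py cis, NCS cis, I trans; py trans, NCS cis, I cis; py cis, NCS cis, I cis (chiral); py cis, NCS trans, I cis.
One of these lacks any improper symmetry element and so occurs as an enantiomeric pair, giving 5 + 1 = 6 stereoisomers in total.

yes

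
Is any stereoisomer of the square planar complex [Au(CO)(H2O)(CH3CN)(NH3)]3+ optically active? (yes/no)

A square has two trans pairs of vertices; adjacent vertices are cis.
There are 3 geometric isomers: (CH3CN/H2O trans, CO/NH3 trans); (CH3CN/NH3 trans, CO/H2O trans); (CH3CN/CO trans, H2O/NH3 trans).
Each arrangement has an internal mirror plane or centre of symmetry, so none is chiral.

no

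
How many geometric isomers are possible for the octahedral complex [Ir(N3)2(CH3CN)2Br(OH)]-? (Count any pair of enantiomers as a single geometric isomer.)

The distinct arrangements are (6 in all): N3 cis, CH3CN cis (3 arrangements, 2 chiral); N3 trans, CH3CN cis; N3 cis, CH3CN trans; N3 trans, CH3CN trans.

6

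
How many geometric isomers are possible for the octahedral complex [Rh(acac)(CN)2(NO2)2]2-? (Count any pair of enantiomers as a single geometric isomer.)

An octahedron has six vertices in three trans pairs; every non-trans pair is cis.
Each acac is bidentate and must span two cis positions.
There are 3 geometric isomers: CN trans, NO2 cis; CN cis, NO2 cis (chiral); CN cis, NO2 trans.

3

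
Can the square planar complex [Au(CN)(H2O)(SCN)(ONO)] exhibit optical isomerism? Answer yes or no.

no

A square has two trans pairs of vertices; adjacent vertices are cis.
The distinct arrangements are (3 in all): (CN/ONO trans, H2O/SCN trans); (CN/SCN trans, H2O/ONO trans); (CN/H2O trans, ONO/SCN trans).
Each arrangement has an internal mirror plane or centre of symmetry, so none is chiral.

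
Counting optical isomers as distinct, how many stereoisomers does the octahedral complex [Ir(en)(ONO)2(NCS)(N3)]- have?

6

The six octahedral sites form three mutually perpendicular trans pairs.
Each en is bidentate and must span two cis positions.
Working through the distinct placements yields 4 geometric isomers: ONO cis (3 arrangements, 2 chiral); ONO trans.
Of these, 2 lack any improper symmetry element and so occur as enantiomeric pairs, giving 4 + 2 = 6 stereoisomers in total.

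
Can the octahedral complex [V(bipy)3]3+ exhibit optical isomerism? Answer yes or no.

The six octahedral sites form three mutually perpendicular trans pairs.
Each bipy is bidentate and must span two cis positions.
Only one geometric arrangement is possible; it has no improper symmetry element, so it exists as a pair of enantiomers (2 stereoisomers).

yes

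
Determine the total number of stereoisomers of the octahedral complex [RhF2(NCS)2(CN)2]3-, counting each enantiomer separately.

6

The six octahedral sites form three mutually perpendicular trans pairs.
There are 5 geometric isomers: F trans, NCS trans, CN trans; F cis, NCS cis, CN trans; F cis, NCS trans, CN cis; F cis, NCS cis, CN cis (chiral); F trans, NCS cis, CN cis.
One of these lacks any improper symmetry element and so occurs as an enantiomeric pair, giving 5 + 1 = 6 stereoisomers in total.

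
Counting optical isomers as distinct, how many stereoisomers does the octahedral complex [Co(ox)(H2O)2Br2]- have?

The six octahedral sites form three mutually perpendicular trans pairs.
Each ox is bidentate and must span two cis positions.
There are 3 geometric isomers: H2O cis, Br trans; H2O cis, Br cis (chiral); H2O trans, Br cis.
One of these lacks any improper symmetry element and so occurs as an enantiomeric pair, giving 3 + 1 = 4 stereoisomers in total.

4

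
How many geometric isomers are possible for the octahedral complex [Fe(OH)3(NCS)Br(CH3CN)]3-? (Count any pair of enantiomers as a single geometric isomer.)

4

The six octahedral sites form three mutually perpendicular trans pairs.
Working through the distinct placements yields 4 geometric isomers: OH mer (3 arrangements); OH fac (chiral).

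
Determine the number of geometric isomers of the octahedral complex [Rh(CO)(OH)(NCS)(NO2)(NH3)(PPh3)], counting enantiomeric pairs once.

15

The six octahedral sites form three mutually perpendicular trans pairs.
Systematic enumeration (placing each ligand type in turn and discarding arrangements equivalent by rotation or reflection) gives 15 geometric isomers.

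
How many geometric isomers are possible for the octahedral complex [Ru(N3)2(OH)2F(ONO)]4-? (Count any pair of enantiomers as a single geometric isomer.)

6

An octahedron has six vertices in three trans pairs; every non-trans pair is cis.
Systematic placement gives 6 geometric isomers: N3 cis, OH cis (3 arrangements, 2 chiral); N3 cis, OH trans; N3 trans, OH cis; N3 trans, OH trans.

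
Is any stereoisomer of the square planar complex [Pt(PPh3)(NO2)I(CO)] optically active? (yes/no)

no

In a square planar complex each vertex has one trans partner and two cis neighbours.
There are 3 geometric isomers: (CO/NO2 trans, I/PPh3 trans); (CO/PPh3 trans, I/NO2 trans); (CO/I trans, NO2/PPh3 trans).
Each arrangement has an internal mirror plane or centre of symmetry, so none is chiral.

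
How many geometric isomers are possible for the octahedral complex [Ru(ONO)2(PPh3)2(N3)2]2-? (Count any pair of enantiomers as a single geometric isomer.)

Systematic placement gives 5 geometric isomers: ONO trans, PPh3 trans, N3 trans; ONO cis, PPh3 cis, N3 trans; ONO cis, PPh3 trans, N3 cis; ONO cis, PPh3 cis, N3 cis (chiral); ONO trans, PPh3 cis, N3 cis.

5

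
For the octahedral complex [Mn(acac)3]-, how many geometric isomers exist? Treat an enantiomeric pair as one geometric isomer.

Each acac is bidentate and must span two cis positions.
Only one geometric arrangement is possible; it has no improper symmetry element, so it exists as a pair of enantiomers (2 stereoisomers).

1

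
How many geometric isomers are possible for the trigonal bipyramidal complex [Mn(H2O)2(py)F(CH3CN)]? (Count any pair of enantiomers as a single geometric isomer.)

A trigonal bipyramid has two axial and three equatorial sites, which are chemically inequivalent.
Systematic enumeration (placing each ligand type in turn and discarding arrangements equivalent by rotation or reflection) gives 7 geometric isomers.

7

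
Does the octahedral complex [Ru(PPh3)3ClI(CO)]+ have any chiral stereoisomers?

An octahedron has six vertices in three trans pairs; every non-trans pair is cis.
Working through the distinct placements yields 4 geometric isomers: PPh3 mer (3 arrangements); PPh3 fac (chiral).
One of these lacks any improper symmetry element and so occurs as an enantiomeric pair, giving 4 + 1 = 5 stereoisomers in total.

yes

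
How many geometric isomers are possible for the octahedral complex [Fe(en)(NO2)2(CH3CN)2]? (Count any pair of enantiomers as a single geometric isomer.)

In an octahedral complex each vertex has one trans partner and four cis neighbours.
Each en is bidentate and must span two cis positions.
There are 3 geometric isomers: NO2 cis, CH3CN trans; NO2 cis, CH3CN cis (chiral); NO2 trans, CH3CN cis.

3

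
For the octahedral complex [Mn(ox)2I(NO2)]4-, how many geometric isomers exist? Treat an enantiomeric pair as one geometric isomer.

In an octahedral complex each vertex has one trans partner and four cis neighbours.
Each ox is bidentate and must span two cis positions.
The distinct arrangements are (2 in all): I and NO2 mutually trans; I and NO2 mutually cis (chiral).

2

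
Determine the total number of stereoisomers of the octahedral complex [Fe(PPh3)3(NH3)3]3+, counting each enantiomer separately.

2

In an octahedral complex each vertex has one trans partner and four cis neighbours.
Working through the distinct placements yields 2 geometric isomers: PPh3 mer; PPh3 fac.
Each arrangement has an internal mirror plane or centre of symmetry, so none is chiral.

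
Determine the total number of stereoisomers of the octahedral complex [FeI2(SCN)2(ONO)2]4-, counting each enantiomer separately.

An octahedron has six vertices in three trans pairs; every non-trans pair is cis.
There are 5 geometric isomers: I trans, SCN trans, ONO trans; I trans, SCN cis, ONO cis; I cis, SCN trans, ONO cis; I cis, SCN cis, ONO cis (chiral); I cis, SCN cis, ONO trans.
One of these lacks any improper symmetry element and so occurs as an enantiomeric pair, giving 5 + 1 = 6 stereoisomers in total.

6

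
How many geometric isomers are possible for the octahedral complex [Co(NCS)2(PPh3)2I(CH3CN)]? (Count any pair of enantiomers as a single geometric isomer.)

6

The six octahedral sites form three mutually perpendicular trans pairs.
The distinct arrangements are (6 in all): NCS trans, PPh3 trans; NCS cis, PPh3 cis (3 arrangements, 2 chiral); NCS cis, PPh3 trans; NCS trans, PPh3 cis.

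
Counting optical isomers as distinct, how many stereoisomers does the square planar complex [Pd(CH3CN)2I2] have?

2

A square has two trans pairs of vertices; adjacent vertices are cis.
Working through the distinct placements yields 2 geometric isomers: CH3CN cis; CH3CN trans.
Each arrangement has an internal mirror plane or centre of symmetry, so none is chiral.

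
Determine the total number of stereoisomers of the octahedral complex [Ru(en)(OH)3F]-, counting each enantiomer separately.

2

The six octahedral sites form three mutually perpendicular trans pairs.
Each en is bidentate and must span two cis positions.
The distinct arrangements are (2 in all): OH fac; OH mer.
Each arrangement has an internal mirror plane or centre of symmetry, so none is chiral.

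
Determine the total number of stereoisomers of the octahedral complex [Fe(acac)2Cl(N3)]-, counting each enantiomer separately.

Each acac is bidentate and must span two cis positions.
Working through the distinct placements yields 2 geometric isomers: Cl and N3 mutually trans; Cl and N3 mutually cis (chiral).
One of these lacks any improper symmetry element and so occurs as an enantiomeric pair, giving 2 + 1 = 3 stereoisomers in total.

3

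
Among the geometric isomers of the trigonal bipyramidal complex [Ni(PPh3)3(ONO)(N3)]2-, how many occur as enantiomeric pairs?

0

Systematic placement gives 4 geometric isomers: ONO axial, N3 axial; ONO equatorial, N3 axial; ONO axial, N3 equatorial; ONO equatorial, N3 equatorial.
Each arrangement has an internal mirror plane or centre of symmetry, so none is chiral.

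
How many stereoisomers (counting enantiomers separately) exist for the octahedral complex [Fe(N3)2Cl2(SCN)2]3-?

Systematic placement gives 5 geometric isomers: N3 trans, Cl trans, SCN trans; N3 cis, Cl trans, SCN cis; N3 cis, Cl cis, SCN trans; N3 cis, Cl cis, SCN cis (chiral); N3 trans, Cl cis, SCN cis.
One of these lacks any improper symmetry element and so occurs as an enantiomeric pair, giving 5 + 1 = 6 stereoisomers in total.

6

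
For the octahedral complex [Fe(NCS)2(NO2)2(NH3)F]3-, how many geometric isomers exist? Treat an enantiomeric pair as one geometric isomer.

Systematic placement gives 6 geometric isomers: NCS cis, NO2 trans; NCS cis, NO2 cis (3 arrangements, 2 chiral); NCS trans, NO2 trans; NCS trans, NO2 cis.

6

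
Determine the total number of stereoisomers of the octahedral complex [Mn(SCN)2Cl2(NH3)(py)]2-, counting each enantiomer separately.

The six octahedral sites form three mutually perpendicular trans pairs.
There are 6 geometric isomers: SCN cis, Cl trans; SCN trans, Cl trans; SCN cis, Cl cis (3 arrangements, 2 chiral); SCN trans, Cl cis.
Of these, 2 lack any improper symmetry element and so occur as enantiomeric pairs, giving 6 + 2 = 8 stereoisomers in total.

8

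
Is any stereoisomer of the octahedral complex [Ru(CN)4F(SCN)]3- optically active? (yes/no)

In an octahedral complex each vertex has one trans partner and four cis neighbours.
Working through the distinct placements yields 2 geometric isomers: F and SCN mutually trans; F and SCN mutually cis.
Each arrangement has an internal mirror plane or centre of symmetry, so none is chiral.

no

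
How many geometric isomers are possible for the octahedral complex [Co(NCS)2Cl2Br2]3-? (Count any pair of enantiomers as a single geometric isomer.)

The six octahedral sites form three mutually perpendicular trans pairs.
Systematic placement gives 5 geometric isomers: NCS trans, Cl trans, Br trans; NCS cis, Cl cis, Br trans; NCS trans, Cl cis, Br cis; NCS cis, Cl cis, Br cis (chiral); NCS cis, Cl trans, Br cis.

5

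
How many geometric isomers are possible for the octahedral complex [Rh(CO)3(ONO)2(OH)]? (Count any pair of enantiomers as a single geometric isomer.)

The six octahedral sites form three mutually perpendicular trans pairs.
Working through the distinct placements yields 3 geometric isomers: CO mer, ONO trans; CO mer, ONO cis; CO fac, ONO cis.

3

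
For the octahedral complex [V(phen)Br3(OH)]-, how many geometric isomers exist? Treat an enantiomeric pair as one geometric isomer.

2

Each phen is bidentate and must span two cis positions.
The distinct arrangements are (2 in all): Br mer; Br fac.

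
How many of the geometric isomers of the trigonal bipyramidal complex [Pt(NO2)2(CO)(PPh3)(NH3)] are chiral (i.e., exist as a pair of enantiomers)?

3

A trigonal bipyramid has two axial and three equatorial sites, which are chemically inequivalent.
Systematic enumeration (placing each ligand type in turn and discarding arrangements equivalent by rotation or reflection) gives 7 geometric isomers.
Of these, 3 lack any improper symmetry element and so occur as enantiomeric pairs, giving 7 + 3 = 10 stereoisomers in total.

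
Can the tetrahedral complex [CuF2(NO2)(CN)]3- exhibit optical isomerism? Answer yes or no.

no

All four vertices of a tetrahedron are equivalent and mutually adjacent, so cis/trans isomerism cannot arise.
Only one geometric arrangement is possible.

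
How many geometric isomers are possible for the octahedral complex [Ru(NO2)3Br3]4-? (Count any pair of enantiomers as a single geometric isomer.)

The six octahedral sites form three mutually perpendicular trans pairs.
The distinct arrangements are (2 in all): NO2 mer; NO2 fac.

2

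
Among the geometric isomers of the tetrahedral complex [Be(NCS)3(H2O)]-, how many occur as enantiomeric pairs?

0

In a tetrahedral complex all four positions are equivalent and every pair of ligands is adjacent — there is no cis/trans distinction.
Only one geometric arrangement is possible.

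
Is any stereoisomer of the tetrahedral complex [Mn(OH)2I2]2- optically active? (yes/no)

All four vertices of a tetrahedron are equivalent and mutually adjacent, so cis/trans isomerism cannot arise.
Only one geometric arrangement is possible.

no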